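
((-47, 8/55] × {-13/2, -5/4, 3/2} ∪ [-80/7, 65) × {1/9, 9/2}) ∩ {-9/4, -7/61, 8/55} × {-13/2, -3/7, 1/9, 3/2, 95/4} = {-9/4, -7/61, 8/55} × {-13/2, 1/9, 3/2}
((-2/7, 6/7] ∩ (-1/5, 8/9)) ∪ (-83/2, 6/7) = (-83/2, 6/7]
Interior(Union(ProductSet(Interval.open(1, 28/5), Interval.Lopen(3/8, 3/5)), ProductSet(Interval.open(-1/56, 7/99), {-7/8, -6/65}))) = ProductSet(Interval.open(1, 28/5), Interval.open(3/8, 3/5))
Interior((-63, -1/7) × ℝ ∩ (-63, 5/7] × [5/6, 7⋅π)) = (-63, -1/7) × (5/6, 7⋅π)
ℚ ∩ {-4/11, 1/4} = {-4/11, 1/4}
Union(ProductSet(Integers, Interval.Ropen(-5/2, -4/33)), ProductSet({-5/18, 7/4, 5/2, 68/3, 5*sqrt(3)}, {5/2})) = Union(ProductSet({-5/18, 7/4, 5/2, 68/3, 5*sqrt(3)}, {5/2}), ProductSet(Integers, Interval.Ropen(-5/2, -4/33)))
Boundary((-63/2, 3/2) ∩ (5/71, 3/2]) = {5/71, 3/2}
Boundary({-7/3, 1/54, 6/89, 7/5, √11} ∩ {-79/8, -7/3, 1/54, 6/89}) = {-7/3, 1/54, 6/89}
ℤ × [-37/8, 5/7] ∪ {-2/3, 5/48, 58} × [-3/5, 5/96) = (ℤ × [-37/8, 5/7]) ∪ ({-2/3, 5/48, 58} × [-3/5, 5/96))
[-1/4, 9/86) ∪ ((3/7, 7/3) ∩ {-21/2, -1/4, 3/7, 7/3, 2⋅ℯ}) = [-1/4, 9/86)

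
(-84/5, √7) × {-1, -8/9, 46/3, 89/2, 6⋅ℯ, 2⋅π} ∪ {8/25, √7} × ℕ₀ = ({8/25, √7} × ℕ₀) ∪ ((-84/5, √7) × {-1, -8/9, 46/3, 89/2, 6⋅ℯ, 2⋅π})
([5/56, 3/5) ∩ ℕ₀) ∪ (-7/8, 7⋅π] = (-7/8, 7⋅π]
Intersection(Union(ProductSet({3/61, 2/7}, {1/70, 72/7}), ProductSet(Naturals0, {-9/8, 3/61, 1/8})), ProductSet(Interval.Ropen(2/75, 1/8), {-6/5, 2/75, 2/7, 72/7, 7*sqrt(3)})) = ProductSet({3/61}, {72/7})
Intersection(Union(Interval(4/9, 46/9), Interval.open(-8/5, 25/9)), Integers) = Range(-1, 6, 1)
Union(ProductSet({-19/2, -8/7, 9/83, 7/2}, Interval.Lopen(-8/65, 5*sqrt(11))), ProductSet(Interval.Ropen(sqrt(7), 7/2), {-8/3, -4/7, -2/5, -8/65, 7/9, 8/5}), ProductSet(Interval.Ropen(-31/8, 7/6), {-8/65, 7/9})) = Union(ProductSet({-19/2, -8/7, 9/83, 7/2}, Interval.Lopen(-8/65, 5*sqrt(11))), ProductSet(Interval.Ropen(-31/8, 7/6), {-8/65, 7/9}), ProductSet(Interval.Ropen(sqrt(7), 7/2), {-8/3, -4/7, -2/5, -8/65, 7/9, 8/5}))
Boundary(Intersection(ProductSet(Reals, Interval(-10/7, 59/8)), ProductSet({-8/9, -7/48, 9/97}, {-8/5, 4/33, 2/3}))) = ProductSet({-8/9, -7/48, 9/97}, {4/33, 2/3})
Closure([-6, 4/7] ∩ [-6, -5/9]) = [-6, -5/9]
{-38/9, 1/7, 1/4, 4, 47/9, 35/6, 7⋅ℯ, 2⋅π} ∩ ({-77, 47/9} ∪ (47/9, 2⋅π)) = {47/9, 35/6}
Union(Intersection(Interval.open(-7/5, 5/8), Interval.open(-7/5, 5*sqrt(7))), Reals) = Interval(-oo, oo)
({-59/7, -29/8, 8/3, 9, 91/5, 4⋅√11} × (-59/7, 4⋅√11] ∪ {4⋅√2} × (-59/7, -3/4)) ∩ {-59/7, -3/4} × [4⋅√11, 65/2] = {-59/7} × {4⋅√11}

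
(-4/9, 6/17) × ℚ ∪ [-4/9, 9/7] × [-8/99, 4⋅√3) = ((-4/9, 6/17) × ℚ) ∪ ([-4/9, 9/7] × [-8/99, 4⋅√3))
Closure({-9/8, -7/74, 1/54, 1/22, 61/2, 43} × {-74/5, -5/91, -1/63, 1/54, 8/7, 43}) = {-9/8, -7/74, 1/54, 1/22, 61/2, 43} × {-74/5, -5/91, -1/63, 1/54, 8/7, 43}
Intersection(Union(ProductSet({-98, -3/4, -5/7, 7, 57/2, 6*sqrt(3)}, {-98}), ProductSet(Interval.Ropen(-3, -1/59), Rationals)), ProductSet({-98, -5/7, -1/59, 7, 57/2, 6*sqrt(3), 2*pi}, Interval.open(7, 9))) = ProductSet({-5/7}, Intersection(Interval.open(7, 9), Rationals))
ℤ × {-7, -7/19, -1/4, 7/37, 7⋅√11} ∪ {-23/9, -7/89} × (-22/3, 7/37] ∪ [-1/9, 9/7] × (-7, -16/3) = ({-23/9, -7/89} × (-22/3, 7/37]) ∪ ([-1/9, 9/7] × (-7, -16/3)) ∪ (ℤ × {-7, -7/19, -1/4, 7/37, 7⋅√11})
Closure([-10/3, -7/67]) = [-10/3, -7/67]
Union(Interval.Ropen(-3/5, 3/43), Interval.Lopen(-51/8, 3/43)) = Interval.Lopen(-51/8, 3/43)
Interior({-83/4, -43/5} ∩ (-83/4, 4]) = ∅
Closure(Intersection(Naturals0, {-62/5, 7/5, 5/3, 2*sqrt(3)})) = EmptySet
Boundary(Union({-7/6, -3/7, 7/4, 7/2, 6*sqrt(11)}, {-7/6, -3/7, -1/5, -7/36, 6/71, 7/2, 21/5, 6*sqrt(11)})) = {-7/6, -3/7, -1/5, -7/36, 6/71, 7/4, 7/2, 21/5, 6*sqrt(11)}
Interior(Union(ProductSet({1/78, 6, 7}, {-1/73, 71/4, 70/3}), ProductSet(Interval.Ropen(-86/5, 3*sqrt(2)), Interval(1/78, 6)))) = ProductSet(Interval.open(-86/5, 3*sqrt(2)), Interval.open(1/78, 6))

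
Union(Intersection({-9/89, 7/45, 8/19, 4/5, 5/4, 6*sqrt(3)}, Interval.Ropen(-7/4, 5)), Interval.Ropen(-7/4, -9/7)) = Union({-9/89, 7/45, 8/19, 4/5, 5/4}, Interval.Ropen(-7/4, -9/7))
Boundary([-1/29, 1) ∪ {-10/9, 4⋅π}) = {-10/9, -1/29, 1, 4⋅π}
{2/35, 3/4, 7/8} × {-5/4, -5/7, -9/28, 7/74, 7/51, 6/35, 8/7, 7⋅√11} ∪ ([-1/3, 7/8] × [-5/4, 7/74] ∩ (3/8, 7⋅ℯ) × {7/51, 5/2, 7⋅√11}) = {2/35, 3/4, 7/8} × {-5/4, -5/7, -9/28, 7/74, 7/51, 6/35, 8/7, 7⋅√11}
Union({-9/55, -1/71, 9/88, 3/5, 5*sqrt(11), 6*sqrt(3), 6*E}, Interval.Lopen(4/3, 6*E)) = Union({-9/55, -1/71, 9/88, 3/5, 5*sqrt(11)}, Interval.Lopen(4/3, 6*E))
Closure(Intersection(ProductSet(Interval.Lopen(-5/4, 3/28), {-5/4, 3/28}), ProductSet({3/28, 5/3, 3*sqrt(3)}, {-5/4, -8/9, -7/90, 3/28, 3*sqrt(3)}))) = ProductSet({3/28}, {-5/4, 3/28})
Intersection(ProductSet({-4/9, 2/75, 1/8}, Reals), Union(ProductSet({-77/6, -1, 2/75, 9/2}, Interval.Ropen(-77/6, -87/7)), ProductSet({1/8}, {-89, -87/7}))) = Union(ProductSet({2/75}, Interval.Ropen(-77/6, -87/7)), ProductSet({1/8}, {-89, -87/7}))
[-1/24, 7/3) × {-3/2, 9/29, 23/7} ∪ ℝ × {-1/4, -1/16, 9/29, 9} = (ℝ × {-1/4, -1/16, 9/29, 9}) ∪ ([-1/24, 7/3) × {-3/2, 9/29, 23/7})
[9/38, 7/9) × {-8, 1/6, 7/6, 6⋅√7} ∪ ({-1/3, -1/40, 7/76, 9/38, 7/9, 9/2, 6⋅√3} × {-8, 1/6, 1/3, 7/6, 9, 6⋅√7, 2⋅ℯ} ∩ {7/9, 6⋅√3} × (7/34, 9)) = ({7/9, 6⋅√3} × {1/3, 7/6, 2⋅ℯ}) ∪ ([9/38, 7/9) × {-8, 1/6, 7/6, 6⋅√7})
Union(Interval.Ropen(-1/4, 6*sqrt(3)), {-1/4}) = Interval.Ropen(-1/4, 6*sqrt(3))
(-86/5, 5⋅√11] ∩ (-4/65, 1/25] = (-4/65, 1/25]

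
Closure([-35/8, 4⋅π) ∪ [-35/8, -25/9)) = [-35/8, 4⋅π]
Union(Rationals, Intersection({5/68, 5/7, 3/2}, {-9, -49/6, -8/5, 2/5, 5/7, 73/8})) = Rationals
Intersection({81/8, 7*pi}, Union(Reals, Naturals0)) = {81/8, 7*pi}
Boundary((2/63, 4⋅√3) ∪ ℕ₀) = {2/63, 4⋅√3} ∪ (ℕ₀ \ (2/63, 4⋅√3))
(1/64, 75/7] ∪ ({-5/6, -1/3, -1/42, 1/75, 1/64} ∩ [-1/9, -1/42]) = {-1/42} ∪ (1/64, 75/7]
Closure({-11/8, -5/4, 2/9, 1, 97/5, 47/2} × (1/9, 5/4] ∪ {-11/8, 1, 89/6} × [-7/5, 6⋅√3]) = ({-11/8, -5/4, 2/9, 1, 97/5, 47/2} × [1/9, 5/4]) ∪ ({-11/8, 1, 89/6} × [-7/5, 6⋅√3])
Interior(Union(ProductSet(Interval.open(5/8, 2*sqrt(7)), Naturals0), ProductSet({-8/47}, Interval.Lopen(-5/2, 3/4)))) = EmptySet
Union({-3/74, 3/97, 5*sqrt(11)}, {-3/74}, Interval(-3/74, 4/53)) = Union({5*sqrt(11)}, Interval(-3/74, 4/53))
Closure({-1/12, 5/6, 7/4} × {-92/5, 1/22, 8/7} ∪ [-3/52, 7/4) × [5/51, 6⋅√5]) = ({-1/12, 5/6, 7/4} × {-92/5, 1/22, 8/7}) ∪ ([-3/52, 7/4] × [5/51, 6⋅√5])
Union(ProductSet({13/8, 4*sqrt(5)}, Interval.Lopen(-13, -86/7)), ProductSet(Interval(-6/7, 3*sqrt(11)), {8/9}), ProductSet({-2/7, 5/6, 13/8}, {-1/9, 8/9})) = Union(ProductSet({13/8, 4*sqrt(5)}, Interval.Lopen(-13, -86/7)), ProductSet({-2/7, 5/6, 13/8}, {-1/9, 8/9}), ProductSet(Interval(-6/7, 3*sqrt(11)), {8/9}))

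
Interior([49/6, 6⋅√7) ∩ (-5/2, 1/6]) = ∅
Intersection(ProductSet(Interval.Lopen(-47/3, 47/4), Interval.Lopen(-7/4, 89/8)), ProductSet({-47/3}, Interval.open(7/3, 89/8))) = EmptySet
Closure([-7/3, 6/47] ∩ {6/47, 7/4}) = {6/47}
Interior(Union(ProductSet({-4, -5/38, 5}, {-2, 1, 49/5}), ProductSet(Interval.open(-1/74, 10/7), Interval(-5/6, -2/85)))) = ProductSet(Interval.open(-1/74, 10/7), Interval.open(-5/6, -2/85))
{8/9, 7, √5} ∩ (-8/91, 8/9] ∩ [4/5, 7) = {8/9}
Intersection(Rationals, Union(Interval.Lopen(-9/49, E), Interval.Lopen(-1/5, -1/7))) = Intersection(Interval.Lopen(-1/5, E), Rationals)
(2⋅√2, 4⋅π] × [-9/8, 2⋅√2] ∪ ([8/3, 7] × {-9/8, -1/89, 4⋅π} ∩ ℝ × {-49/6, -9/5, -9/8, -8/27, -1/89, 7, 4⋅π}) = ([8/3, 7] × {-9/8, -1/89, 4⋅π}) ∪ ((2⋅√2, 4⋅π] × [-9/8, 2⋅√2])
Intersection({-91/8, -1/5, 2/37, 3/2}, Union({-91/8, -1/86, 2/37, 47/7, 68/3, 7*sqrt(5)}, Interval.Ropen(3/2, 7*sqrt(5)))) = {-91/8, 2/37, 3/2}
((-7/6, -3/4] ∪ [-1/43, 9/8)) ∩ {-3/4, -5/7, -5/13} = {-3/4}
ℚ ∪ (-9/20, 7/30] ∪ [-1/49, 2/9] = ℚ ∪ [-9/20, 7/30]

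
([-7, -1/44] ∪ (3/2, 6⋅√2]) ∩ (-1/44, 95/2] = (3/2, 6⋅√2]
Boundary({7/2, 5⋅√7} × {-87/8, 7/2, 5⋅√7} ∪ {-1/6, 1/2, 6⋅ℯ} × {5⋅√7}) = ({-1/6, 1/2, 6⋅ℯ} × {5⋅√7}) ∪ ({7/2, 5⋅√7} × {-87/8, 7/2, 5⋅√7})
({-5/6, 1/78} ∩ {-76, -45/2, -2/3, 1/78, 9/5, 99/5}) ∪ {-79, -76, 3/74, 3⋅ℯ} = {-79, -76, 1/78, 3/74, 3⋅ℯ}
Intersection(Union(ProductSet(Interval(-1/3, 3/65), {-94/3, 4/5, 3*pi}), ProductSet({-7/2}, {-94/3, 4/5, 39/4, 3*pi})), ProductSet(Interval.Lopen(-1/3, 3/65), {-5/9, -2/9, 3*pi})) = ProductSet(Interval.Lopen(-1/3, 3/65), {3*pi})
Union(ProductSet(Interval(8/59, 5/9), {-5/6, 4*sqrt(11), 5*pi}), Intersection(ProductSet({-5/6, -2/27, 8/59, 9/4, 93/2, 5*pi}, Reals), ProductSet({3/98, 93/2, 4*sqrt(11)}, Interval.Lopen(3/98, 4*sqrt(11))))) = Union(ProductSet({93/2}, Interval.Lopen(3/98, 4*sqrt(11))), ProductSet(Interval(8/59, 5/9), {-5/6, 4*sqrt(11), 5*pi}))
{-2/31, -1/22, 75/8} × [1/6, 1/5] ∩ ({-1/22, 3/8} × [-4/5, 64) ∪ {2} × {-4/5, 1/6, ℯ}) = {-1/22} × [1/6, 1/5]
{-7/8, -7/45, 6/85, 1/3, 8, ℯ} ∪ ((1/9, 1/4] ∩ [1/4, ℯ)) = {-7/8, -7/45, 6/85, 1/4, 1/3, 8, ℯ}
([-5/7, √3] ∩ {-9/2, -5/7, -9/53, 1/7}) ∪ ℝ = ℝ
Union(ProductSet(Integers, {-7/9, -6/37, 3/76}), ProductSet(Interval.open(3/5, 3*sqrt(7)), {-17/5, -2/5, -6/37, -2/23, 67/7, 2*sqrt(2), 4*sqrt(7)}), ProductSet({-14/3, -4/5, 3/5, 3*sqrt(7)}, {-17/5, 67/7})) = Union(ProductSet({-14/3, -4/5, 3/5, 3*sqrt(7)}, {-17/5, 67/7}), ProductSet(Integers, {-7/9, -6/37, 3/76}), ProductSet(Interval.open(3/5, 3*sqrt(7)), {-17/5, -2/5, -6/37, -2/23, 67/7, 2*sqrt(2), 4*sqrt(7)}))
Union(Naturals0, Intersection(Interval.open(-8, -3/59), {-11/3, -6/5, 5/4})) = Union({-11/3, -6/5}, Naturals0)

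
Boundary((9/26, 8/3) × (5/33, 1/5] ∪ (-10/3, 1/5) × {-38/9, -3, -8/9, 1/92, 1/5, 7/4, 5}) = ({9/26, 8/3} × [5/33, 1/5]) ∪ ([9/26, 8/3] × {5/33, 1/5}) ∪ ([-10/3, 1/5] × {-38/9, -3, -8/9, 1/92, 1/5, 7/4, 5})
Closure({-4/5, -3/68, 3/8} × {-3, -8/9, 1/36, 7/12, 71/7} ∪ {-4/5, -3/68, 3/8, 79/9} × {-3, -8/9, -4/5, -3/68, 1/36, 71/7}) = ({-4/5, -3/68, 3/8} × {-3, -8/9, 1/36, 7/12, 71/7}) ∪ ({-4/5, -3/68, 3/8, 79/9} × {-3, -8/9, -4/5, -3/68, 1/36, 71/7})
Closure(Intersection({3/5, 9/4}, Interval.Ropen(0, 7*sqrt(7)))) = {3/5, 9/4}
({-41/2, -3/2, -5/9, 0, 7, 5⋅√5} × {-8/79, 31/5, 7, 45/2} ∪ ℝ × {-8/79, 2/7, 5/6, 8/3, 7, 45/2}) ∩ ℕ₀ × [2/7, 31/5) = ℕ₀ × {2/7, 5/6, 8/3}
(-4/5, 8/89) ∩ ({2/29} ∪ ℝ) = (-4/5, 8/89)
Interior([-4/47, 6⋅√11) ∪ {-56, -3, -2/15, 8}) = (-4/47, 6⋅√11)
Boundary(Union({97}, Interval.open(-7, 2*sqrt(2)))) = {-7, 97, 2*sqrt(2)}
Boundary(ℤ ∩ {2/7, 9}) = {9}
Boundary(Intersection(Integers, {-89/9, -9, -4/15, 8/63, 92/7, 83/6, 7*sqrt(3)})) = {-9}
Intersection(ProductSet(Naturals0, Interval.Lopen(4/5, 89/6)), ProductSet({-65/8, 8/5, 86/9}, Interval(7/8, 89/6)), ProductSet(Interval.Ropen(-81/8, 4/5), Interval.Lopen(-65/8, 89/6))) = EmptySet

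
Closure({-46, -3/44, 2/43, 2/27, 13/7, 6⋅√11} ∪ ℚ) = ℝ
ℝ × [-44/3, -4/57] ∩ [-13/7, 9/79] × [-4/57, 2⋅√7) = [-13/7, 9/79] × {-4/57}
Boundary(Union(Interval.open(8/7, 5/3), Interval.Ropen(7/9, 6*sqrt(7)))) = {7/9, 6*sqrt(7)}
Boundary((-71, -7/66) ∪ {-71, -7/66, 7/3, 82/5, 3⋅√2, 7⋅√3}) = {-71, -7/66, 7/3, 82/5, 3⋅√2, 7⋅√3}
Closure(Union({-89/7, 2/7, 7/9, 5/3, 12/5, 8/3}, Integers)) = Union({-89/7, 2/7, 7/9, 5/3, 12/5, 8/3}, Integers)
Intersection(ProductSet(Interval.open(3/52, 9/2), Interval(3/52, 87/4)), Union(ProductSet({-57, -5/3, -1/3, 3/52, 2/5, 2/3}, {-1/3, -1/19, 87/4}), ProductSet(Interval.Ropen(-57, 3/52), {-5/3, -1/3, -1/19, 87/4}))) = ProductSet({2/5, 2/3}, {87/4})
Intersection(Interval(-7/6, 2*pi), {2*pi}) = {2*pi}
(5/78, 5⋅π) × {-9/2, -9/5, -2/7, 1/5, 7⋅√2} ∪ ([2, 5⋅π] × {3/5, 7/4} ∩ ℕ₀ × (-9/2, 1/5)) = (5/78, 5⋅π) × {-9/2, -9/5, -2/7, 1/5, 7⋅√2}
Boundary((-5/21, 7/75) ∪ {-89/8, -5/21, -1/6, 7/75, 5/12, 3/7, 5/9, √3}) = {-89/8, -5/21, 7/75, 5/12, 3/7, 5/9, √3}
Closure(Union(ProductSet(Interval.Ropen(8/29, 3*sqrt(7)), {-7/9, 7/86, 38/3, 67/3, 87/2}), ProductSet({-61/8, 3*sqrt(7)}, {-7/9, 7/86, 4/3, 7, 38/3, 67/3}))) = Union(ProductSet({-61/8, 3*sqrt(7)}, {-7/9, 7/86, 4/3, 7, 38/3, 67/3}), ProductSet(Interval(8/29, 3*sqrt(7)), {-7/9, 7/86, 38/3, 67/3, 87/2}))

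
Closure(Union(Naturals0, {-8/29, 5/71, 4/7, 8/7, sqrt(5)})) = Union({-8/29, 5/71, 4/7, 8/7, sqrt(5)}, Naturals0)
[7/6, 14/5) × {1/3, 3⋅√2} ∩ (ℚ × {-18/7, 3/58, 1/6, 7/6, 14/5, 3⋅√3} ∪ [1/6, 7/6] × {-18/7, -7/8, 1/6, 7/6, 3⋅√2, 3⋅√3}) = {7/6} × {3⋅√2}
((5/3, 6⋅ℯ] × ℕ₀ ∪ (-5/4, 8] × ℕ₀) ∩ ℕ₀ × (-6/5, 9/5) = {0, 1, …, 16} × {0, 1}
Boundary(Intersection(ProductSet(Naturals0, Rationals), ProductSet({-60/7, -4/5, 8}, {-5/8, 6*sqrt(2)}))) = ProductSet({8}, {-5/8})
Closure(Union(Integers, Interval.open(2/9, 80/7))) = Union(Integers, Interval(2/9, 80/7))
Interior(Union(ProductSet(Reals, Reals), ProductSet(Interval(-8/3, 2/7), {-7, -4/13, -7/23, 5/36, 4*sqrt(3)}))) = ProductSet(Reals, Reals)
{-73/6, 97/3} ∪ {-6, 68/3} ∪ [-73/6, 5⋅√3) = [-73/6, 5⋅√3) ∪ {68/3, 97/3}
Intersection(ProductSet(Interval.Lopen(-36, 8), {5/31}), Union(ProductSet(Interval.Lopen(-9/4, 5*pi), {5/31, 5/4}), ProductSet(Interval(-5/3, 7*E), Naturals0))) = ProductSet(Interval.Lopen(-9/4, 8), {5/31})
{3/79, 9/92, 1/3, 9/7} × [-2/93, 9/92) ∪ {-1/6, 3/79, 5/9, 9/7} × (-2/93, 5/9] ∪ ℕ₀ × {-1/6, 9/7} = (ℕ₀ × {-1/6, 9/7}) ∪ ({-1/6, 3/79, 5/9, 9/7} × (-2/93, 5/9]) ∪ ({3/79, 9/92, 1/3, 9/7} × [-2/93, 9/92))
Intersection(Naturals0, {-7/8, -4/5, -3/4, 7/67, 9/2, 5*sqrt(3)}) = EmptySet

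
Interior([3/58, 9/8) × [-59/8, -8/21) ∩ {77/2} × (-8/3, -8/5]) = ∅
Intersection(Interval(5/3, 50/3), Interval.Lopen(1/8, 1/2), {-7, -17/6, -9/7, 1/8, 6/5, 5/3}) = EmptySet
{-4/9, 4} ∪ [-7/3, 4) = [-7/3, 4]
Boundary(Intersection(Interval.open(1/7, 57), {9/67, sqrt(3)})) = {sqrt(3)}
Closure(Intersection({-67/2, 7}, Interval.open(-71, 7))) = {-67/2}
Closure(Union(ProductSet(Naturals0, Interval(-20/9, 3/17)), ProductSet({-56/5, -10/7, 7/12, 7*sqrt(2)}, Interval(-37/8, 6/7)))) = Union(ProductSet({-56/5, -10/7, 7/12, 7*sqrt(2)}, Interval(-37/8, 6/7)), ProductSet(Naturals0, Interval(-20/9, 3/17)))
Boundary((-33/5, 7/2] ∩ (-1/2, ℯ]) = {-1/2, ℯ}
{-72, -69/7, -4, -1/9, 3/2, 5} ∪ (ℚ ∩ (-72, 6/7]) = {-72, 3/2, 5} ∪ (ℚ ∩ (-72, 6/7])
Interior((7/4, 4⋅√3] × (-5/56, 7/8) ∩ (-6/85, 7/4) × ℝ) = ∅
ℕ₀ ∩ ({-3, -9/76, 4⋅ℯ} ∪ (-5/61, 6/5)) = {0, 1}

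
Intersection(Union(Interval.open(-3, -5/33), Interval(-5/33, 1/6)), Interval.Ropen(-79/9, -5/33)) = Interval.open(-3, -5/33)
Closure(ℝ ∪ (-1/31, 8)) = (-∞, ∞)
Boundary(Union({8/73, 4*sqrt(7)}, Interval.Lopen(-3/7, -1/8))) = {-3/7, -1/8, 8/73, 4*sqrt(7)}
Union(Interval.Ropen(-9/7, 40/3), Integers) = Union(Integers, Interval.Ropen(-9/7, 40/3))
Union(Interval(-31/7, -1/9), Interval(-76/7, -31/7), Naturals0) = Union(Interval(-76/7, -1/9), Naturals0)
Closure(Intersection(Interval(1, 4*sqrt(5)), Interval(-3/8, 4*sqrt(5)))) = Interval(1, 4*sqrt(5))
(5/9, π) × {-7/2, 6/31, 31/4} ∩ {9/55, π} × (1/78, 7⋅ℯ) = ∅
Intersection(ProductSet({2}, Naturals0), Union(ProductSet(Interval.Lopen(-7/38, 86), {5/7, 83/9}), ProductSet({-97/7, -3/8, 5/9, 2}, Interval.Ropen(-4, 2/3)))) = ProductSet({2}, Range(0, 1, 1))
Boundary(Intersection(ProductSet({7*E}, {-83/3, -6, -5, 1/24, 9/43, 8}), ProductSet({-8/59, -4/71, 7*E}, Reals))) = ProductSet({7*E}, {-83/3, -6, -5, 1/24, 9/43, 8})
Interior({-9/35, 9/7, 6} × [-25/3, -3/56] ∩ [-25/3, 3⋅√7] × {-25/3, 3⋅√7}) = ∅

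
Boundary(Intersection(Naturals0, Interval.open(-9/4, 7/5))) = Range(0, 2, 1)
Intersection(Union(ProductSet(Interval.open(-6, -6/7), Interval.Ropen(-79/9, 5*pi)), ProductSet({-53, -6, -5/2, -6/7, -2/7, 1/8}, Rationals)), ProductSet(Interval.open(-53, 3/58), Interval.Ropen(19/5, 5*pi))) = Union(ProductSet({-6, -5/2, -6/7, -2/7}, Intersection(Interval.Ropen(19/5, 5*pi), Rationals)), ProductSet(Interval.open(-6, -6/7), Interval.Ropen(19/5, 5*pi)))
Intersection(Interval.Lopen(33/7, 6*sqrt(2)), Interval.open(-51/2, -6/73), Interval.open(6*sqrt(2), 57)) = EmptySet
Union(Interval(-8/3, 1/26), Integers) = Union(Integers, Interval(-8/3, 1/26))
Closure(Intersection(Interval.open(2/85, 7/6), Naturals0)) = Range(1, 2, 1)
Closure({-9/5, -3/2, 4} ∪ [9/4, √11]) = {-9/5, -3/2, 4} ∪ [9/4, √11]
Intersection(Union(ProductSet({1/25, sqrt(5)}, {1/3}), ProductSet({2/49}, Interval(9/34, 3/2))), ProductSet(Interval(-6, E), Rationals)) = Union(ProductSet({2/49}, Intersection(Interval(9/34, 3/2), Rationals)), ProductSet({1/25, sqrt(5)}, {1/3}))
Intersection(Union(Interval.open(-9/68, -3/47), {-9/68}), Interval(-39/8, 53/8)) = Interval.Ropen(-9/68, -3/47)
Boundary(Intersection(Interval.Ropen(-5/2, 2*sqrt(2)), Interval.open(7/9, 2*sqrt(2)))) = {7/9, 2*sqrt(2)}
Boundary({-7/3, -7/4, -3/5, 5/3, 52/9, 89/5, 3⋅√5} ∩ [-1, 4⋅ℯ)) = {-3/5, 5/3, 52/9, 3⋅√5}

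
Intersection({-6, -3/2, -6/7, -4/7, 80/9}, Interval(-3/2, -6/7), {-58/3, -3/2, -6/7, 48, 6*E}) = {-3/2, -6/7}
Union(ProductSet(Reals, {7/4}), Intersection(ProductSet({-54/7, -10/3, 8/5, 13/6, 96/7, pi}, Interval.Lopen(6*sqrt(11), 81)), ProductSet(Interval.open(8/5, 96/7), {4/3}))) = ProductSet(Reals, {7/4})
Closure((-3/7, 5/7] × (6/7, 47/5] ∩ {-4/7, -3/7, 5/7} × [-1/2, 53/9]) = {5/7} × [6/7, 53/9]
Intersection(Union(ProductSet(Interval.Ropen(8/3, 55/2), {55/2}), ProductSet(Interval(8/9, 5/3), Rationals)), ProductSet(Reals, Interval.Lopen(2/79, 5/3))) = ProductSet(Interval(8/9, 5/3), Intersection(Interval.Lopen(2/79, 5/3), Rationals))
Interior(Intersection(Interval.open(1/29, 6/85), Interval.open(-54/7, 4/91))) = Interval.open(1/29, 4/91)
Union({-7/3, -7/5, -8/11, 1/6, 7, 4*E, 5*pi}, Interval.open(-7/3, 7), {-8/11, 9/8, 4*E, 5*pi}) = Union({4*E, 5*pi}, Interval(-7/3, 7))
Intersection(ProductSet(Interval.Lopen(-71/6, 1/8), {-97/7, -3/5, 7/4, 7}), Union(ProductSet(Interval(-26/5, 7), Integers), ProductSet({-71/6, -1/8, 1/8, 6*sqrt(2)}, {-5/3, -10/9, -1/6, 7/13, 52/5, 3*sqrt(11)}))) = ProductSet(Interval(-26/5, 1/8), {7})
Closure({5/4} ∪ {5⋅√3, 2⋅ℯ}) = {5/4, 5⋅√3, 2⋅ℯ}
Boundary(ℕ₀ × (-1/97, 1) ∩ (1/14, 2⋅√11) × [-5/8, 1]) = {1, 2, …, 6} × [-1/97, 1]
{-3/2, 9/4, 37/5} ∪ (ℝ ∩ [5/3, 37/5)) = {-3/2} ∪ [5/3, 37/5]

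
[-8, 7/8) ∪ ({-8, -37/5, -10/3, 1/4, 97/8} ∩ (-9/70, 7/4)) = [-8, 7/8)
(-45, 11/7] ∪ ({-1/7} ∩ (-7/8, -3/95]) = (-45, 11/7]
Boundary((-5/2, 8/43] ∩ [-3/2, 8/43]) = {-3/2, 8/43}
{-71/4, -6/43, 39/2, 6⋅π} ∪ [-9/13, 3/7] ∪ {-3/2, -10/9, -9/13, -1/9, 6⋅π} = {-71/4, -3/2, -10/9, 39/2, 6⋅π} ∪ [-9/13, 3/7]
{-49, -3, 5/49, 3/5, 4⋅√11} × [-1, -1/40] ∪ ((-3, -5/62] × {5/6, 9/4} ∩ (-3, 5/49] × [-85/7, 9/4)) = ((-3, -5/62] × {5/6}) ∪ ({-49, -3, 5/49, 3/5, 4⋅√11} × [-1, -1/40])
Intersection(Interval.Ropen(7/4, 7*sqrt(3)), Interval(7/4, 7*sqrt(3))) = Interval.Ropen(7/4, 7*sqrt(3))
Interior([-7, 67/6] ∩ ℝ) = (-7, 67/6)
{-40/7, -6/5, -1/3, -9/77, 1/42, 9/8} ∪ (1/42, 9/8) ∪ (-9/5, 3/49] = {-40/7} ∪ (-9/5, 9/8]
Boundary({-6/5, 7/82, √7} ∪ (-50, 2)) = {-50, 2, √7}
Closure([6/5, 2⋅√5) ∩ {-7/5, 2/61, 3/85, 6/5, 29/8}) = {6/5, 29/8}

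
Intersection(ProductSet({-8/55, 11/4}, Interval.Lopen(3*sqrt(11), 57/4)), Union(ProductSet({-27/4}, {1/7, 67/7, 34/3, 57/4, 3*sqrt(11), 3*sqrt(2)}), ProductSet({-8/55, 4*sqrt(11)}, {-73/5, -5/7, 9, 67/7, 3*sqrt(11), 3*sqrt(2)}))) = EmptySet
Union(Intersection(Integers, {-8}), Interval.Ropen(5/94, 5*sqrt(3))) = Union({-8}, Interval.Ropen(5/94, 5*sqrt(3)))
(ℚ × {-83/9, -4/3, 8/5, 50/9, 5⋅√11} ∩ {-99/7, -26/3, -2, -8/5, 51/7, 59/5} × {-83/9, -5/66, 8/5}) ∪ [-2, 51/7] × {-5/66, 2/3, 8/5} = ([-2, 51/7] × {-5/66, 2/3, 8/5}) ∪ ({-99/7, -26/3, -2, -8/5, 51/7, 59/5} × {-83/9, 8/5})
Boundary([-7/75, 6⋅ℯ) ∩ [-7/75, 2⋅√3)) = {-7/75, 2⋅√3}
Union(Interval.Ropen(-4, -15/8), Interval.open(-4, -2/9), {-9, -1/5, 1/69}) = Union({-9, -1/5, 1/69}, Interval.Ropen(-4, -2/9))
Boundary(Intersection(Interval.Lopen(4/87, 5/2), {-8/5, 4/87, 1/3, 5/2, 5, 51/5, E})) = {1/3, 5/2}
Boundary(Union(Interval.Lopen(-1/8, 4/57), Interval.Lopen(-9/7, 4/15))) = {-9/7, 4/15}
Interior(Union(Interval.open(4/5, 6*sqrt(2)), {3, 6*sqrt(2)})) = Interval.open(4/5, 6*sqrt(2))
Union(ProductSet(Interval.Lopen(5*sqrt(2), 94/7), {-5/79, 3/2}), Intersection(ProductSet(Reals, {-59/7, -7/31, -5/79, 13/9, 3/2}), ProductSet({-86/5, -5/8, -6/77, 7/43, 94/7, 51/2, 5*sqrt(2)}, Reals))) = Union(ProductSet({-86/5, -5/8, -6/77, 7/43, 94/7, 51/2, 5*sqrt(2)}, {-59/7, -7/31, -5/79, 13/9, 3/2}), ProductSet(Interval.Lopen(5*sqrt(2), 94/7), {-5/79, 3/2}))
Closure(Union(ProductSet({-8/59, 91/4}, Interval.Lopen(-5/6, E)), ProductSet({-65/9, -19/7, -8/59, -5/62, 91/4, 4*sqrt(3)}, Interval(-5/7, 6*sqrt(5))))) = Union(ProductSet({-8/59, 91/4}, Interval(-5/6, E)), ProductSet({-65/9, -19/7, -8/59, -5/62, 91/4, 4*sqrt(3)}, Interval(-5/7, 6*sqrt(5))))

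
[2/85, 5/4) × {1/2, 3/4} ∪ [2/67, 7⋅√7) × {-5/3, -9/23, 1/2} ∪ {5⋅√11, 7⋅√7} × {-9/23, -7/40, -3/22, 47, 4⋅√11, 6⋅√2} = ([2/85, 5/4) × {1/2, 3/4}) ∪ ([2/67, 7⋅√7) × {-5/3, -9/23, 1/2}) ∪ ({5⋅√11, 7⋅√7} × {-9/23, -7/40, -3/22, 47, 4⋅√11, 6⋅√2})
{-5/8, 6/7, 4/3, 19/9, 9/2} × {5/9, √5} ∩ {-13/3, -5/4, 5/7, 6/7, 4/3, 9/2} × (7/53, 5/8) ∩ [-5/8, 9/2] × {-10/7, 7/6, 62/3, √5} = ∅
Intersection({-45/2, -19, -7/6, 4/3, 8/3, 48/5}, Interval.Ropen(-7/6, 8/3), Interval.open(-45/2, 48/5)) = {-7/6, 4/3}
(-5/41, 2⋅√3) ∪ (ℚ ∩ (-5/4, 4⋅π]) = [-5/41, 2⋅√3) ∪ (ℚ ∩ (-5/4, 4⋅π])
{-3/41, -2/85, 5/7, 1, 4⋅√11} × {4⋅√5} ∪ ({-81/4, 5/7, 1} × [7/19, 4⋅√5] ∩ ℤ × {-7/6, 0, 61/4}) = {-3/41, -2/85, 5/7, 1, 4⋅√11} × {4⋅√5}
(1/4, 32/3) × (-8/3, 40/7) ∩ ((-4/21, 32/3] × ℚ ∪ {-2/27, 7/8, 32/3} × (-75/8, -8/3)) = (1/4, 32/3) × (ℚ ∩ (-8/3, 40/7))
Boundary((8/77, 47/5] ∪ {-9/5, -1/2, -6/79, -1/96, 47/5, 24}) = {-9/5, -1/2, -6/79, -1/96, 8/77, 47/5, 24}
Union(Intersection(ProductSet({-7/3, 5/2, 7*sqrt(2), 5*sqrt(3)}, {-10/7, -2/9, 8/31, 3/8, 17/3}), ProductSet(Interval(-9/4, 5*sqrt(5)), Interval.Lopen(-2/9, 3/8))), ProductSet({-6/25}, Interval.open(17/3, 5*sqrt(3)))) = Union(ProductSet({-6/25}, Interval.open(17/3, 5*sqrt(3))), ProductSet({5/2, 7*sqrt(2), 5*sqrt(3)}, {8/31, 3/8}))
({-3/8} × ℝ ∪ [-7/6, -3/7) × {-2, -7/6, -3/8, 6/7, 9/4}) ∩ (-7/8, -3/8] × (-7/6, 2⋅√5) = ((-7/8, -3/7) × {-3/8, 6/7, 9/4}) ∪ ({-3/8} × (-7/6, 2⋅√5))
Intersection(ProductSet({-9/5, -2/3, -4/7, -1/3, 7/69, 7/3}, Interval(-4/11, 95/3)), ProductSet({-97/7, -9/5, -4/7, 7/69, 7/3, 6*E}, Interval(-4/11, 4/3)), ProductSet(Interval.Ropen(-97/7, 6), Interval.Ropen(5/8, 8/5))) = ProductSet({-9/5, -4/7, 7/69, 7/3}, Interval(5/8, 4/3))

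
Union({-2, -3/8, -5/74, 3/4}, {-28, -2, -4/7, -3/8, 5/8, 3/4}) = {-28, -2, -4/7, -3/8, -5/74, 5/8, 3/4}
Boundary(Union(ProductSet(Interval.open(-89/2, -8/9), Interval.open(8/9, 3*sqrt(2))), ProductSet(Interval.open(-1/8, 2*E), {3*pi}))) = Union(ProductSet({-89/2, -8/9}, Interval(8/9, 3*sqrt(2))), ProductSet(Interval(-89/2, -8/9), {8/9, 3*sqrt(2)}), ProductSet(Interval(-1/8, 2*E), {3*pi}))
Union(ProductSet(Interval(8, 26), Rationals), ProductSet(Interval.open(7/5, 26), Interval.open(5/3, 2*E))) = Union(ProductSet(Interval.open(7/5, 26), Interval.open(5/3, 2*E)), ProductSet(Interval(8, 26), Rationals))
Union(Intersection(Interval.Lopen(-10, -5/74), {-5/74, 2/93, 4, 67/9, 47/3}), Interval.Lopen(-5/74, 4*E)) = Interval(-5/74, 4*E)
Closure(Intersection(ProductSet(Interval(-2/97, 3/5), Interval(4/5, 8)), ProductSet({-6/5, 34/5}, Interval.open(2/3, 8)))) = EmptySet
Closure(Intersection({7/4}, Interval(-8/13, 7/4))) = {7/4}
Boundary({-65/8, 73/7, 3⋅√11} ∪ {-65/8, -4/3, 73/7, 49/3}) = {-65/8, -4/3, 73/7, 49/3, 3⋅√11}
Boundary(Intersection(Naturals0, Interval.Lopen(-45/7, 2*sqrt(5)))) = Range(0, 5, 1)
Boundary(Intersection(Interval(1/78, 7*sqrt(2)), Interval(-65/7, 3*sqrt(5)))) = {1/78, 3*sqrt(5)}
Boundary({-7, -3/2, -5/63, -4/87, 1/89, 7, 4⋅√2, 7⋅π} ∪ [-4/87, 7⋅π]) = {-7, -3/2, -5/63, -4/87, 7⋅π}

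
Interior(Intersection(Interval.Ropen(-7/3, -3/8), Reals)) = Interval.open(-7/3, -3/8)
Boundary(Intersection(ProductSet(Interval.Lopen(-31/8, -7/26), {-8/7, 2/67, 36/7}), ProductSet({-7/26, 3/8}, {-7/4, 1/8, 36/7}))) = ProductSet({-7/26}, {36/7})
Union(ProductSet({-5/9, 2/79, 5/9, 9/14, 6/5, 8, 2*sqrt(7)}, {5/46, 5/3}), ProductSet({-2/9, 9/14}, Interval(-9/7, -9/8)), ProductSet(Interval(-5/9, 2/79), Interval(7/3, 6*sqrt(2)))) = Union(ProductSet({-2/9, 9/14}, Interval(-9/7, -9/8)), ProductSet({-5/9, 2/79, 5/9, 9/14, 6/5, 8, 2*sqrt(7)}, {5/46, 5/3}), ProductSet(Interval(-5/9, 2/79), Interval(7/3, 6*sqrt(2))))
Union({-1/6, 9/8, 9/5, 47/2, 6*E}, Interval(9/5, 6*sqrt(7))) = Union({-1/6, 9/8, 47/2, 6*E}, Interval(9/5, 6*sqrt(7)))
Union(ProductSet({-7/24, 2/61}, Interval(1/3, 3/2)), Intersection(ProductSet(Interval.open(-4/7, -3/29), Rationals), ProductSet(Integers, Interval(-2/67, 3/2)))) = ProductSet({-7/24, 2/61}, Interval(1/3, 3/2))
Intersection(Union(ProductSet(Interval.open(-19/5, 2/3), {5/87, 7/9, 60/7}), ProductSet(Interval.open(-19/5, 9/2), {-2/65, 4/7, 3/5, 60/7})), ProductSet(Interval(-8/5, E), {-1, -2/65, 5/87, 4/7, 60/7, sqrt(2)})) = Union(ProductSet(Interval.Ropen(-8/5, 2/3), {5/87, 60/7}), ProductSet(Interval(-8/5, E), {-2/65, 4/7, 60/7}))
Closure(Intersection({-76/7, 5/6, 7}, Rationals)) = {-76/7, 5/6, 7}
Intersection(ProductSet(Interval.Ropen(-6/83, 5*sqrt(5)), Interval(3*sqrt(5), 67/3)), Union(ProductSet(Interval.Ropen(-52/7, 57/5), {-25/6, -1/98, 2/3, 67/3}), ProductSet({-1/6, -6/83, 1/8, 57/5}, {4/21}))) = ProductSet(Interval.Ropen(-6/83, 5*sqrt(5)), {67/3})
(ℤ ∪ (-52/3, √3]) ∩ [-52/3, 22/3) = (-52/3, √3] ∪ {-17, -16, …, 7}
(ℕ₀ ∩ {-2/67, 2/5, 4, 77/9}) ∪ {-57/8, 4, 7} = {-57/8, 4, 7}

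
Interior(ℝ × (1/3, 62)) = ℝ × (1/3, 62)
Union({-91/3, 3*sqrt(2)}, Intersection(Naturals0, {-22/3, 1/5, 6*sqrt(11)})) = {-91/3, 3*sqrt(2)}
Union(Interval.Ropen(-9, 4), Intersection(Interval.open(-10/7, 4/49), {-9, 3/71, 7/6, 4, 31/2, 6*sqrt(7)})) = Interval.Ropen(-9, 4)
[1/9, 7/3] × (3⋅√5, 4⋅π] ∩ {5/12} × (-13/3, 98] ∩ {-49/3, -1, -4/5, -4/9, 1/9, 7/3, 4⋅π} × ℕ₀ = ∅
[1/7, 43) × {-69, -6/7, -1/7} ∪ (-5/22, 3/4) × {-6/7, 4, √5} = ([1/7, 43) × {-69, -6/7, -1/7}) ∪ ((-5/22, 3/4) × {-6/7, 4, √5})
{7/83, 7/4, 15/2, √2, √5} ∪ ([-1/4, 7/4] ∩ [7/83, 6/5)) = [7/83, 6/5) ∪ {7/4, 15/2, √2, √5}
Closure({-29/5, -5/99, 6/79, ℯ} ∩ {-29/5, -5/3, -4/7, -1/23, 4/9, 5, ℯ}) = {-29/5, ℯ}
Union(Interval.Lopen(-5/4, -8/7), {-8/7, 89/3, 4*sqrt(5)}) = Union({89/3, 4*sqrt(5)}, Interval.Lopen(-5/4, -8/7))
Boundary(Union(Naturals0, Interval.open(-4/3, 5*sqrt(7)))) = Union(Complement(Naturals0, Interval.open(-4/3, 5*sqrt(7))), {-4/3, 5*sqrt(7)})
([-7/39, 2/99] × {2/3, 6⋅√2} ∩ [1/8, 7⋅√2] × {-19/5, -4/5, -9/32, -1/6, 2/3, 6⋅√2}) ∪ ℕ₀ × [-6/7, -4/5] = ℕ₀ × [-6/7, -4/5]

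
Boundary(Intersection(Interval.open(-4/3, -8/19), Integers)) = Range(-1, 0, 1)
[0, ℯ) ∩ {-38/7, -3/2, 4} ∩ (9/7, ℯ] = ∅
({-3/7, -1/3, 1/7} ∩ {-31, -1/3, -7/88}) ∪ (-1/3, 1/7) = [-1/3, 1/7)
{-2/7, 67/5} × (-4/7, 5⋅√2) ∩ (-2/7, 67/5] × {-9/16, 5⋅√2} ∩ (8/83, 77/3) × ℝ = {67/5} × {-9/16}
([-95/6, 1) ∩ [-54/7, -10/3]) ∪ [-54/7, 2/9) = [-54/7, 2/9)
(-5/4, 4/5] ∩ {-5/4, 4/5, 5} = {4/5}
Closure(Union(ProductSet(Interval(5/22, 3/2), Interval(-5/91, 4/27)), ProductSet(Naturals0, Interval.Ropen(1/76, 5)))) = Union(ProductSet(Interval(5/22, 3/2), Interval(-5/91, 4/27)), ProductSet(Union(Complement(Naturals0, Interval.open(5/22, 3/2)), Naturals0), Interval(1/76, 5)))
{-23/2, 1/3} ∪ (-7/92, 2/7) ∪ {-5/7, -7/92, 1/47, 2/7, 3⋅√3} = {-23/2, -5/7, 1/3, 3⋅√3} ∪ [-7/92, 2/7]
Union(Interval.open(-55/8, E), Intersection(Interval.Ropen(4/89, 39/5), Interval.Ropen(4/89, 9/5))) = Interval.open(-55/8, E)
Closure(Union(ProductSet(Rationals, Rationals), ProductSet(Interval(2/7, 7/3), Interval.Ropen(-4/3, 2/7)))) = Union(ProductSet(Interval(2/7, 7/3), Interval.Ropen(-4/3, 2/7)), ProductSet(Rationals, Rationals), ProductSet(Reals, Union(Interval(-oo, -4/3), Interval(2/7, oo))), ProductSet(Union(Interval(-oo, 2/7), Interval(7/3, oo)), Reals))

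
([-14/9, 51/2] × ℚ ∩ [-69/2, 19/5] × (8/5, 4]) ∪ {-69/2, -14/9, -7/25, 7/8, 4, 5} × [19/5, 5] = ({-69/2, -14/9, -7/25, 7/8, 4, 5} × [19/5, 5]) ∪ ([-14/9, 19/5] × (ℚ ∩ (8/5, 4]))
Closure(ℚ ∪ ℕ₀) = ℝ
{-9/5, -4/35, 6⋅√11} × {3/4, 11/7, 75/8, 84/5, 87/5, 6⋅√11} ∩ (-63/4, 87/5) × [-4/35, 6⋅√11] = {-9/5, -4/35} × {3/4, 11/7, 75/8, 84/5, 87/5, 6⋅√11}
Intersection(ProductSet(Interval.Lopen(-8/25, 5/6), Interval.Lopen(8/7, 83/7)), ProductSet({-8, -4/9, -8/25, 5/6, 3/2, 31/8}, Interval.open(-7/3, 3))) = ProductSet({5/6}, Interval.open(8/7, 3))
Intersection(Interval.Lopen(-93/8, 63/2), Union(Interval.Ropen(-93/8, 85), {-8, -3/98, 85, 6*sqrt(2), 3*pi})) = Interval.Lopen(-93/8, 63/2)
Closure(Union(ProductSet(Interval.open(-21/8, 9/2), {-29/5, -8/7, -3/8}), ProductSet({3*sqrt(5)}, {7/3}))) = Union(ProductSet({3*sqrt(5)}, {7/3}), ProductSet(Interval(-21/8, 9/2), {-29/5, -8/7, -3/8}))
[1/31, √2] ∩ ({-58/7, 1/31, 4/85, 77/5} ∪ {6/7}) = {1/31, 4/85, 6/7}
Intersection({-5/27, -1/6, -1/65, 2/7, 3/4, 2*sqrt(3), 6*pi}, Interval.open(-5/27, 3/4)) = {-1/6, -1/65, 2/7}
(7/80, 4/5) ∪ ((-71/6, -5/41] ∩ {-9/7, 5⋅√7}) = {-9/7} ∪ (7/80, 4/5)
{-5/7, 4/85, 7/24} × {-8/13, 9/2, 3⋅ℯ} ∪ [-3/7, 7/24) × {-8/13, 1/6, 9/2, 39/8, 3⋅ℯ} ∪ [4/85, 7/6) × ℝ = ([4/85, 7/6) × ℝ) ∪ ({-5/7, 4/85, 7/24} × {-8/13, 9/2, 3⋅ℯ}) ∪ ([-3/7, 7/24) × {-8/13, 1/6, 9/2, 39/8, 3⋅ℯ})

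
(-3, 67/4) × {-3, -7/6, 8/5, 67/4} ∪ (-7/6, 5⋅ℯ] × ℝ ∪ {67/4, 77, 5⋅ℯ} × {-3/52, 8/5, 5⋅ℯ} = ((-7/6, 5⋅ℯ] × ℝ) ∪ ((-3, 67/4) × {-3, -7/6, 8/5, 67/4}) ∪ ({67/4, 77, 5⋅ℯ} × {-3/52, 8/5, 5⋅ℯ})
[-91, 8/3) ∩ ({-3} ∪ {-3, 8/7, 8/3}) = {-3, 8/7}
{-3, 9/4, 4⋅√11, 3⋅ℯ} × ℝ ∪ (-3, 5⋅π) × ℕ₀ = ((-3, 5⋅π) × ℕ₀) ∪ ({-3, 9/4, 4⋅√11, 3⋅ℯ} × ℝ)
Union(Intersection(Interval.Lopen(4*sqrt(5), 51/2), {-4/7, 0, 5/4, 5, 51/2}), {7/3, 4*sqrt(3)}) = {7/3, 51/2, 4*sqrt(3)}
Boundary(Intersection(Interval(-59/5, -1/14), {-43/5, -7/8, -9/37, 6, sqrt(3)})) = {-43/5, -7/8, -9/37}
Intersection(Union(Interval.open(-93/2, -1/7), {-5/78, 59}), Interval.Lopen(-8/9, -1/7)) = Interval.open(-8/9, -1/7)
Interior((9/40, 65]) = (9/40, 65)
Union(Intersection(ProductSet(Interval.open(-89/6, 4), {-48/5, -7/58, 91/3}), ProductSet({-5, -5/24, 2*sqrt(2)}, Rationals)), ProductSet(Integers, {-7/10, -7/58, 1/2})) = Union(ProductSet({-5, -5/24, 2*sqrt(2)}, {-48/5, -7/58, 91/3}), ProductSet(Integers, {-7/10, -7/58, 1/2}))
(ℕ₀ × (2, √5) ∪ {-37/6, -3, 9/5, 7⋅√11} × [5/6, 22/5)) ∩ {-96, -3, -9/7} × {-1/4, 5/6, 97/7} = {-3} × {5/6}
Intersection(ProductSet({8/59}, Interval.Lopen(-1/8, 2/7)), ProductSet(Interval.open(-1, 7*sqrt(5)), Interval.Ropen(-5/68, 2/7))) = ProductSet({8/59}, Interval.Ropen(-5/68, 2/7))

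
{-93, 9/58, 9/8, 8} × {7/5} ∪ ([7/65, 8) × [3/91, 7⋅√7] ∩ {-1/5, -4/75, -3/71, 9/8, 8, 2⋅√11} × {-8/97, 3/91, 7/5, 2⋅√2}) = ({-93, 9/58, 9/8, 8} × {7/5}) ∪ ({9/8, 2⋅√11} × {3/91, 7/5, 2⋅√2})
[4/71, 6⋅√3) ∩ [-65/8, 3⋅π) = [4/71, 3⋅π)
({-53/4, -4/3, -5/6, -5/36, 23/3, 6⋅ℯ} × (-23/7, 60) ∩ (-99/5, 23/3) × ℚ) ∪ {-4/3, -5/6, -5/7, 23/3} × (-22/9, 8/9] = ({-4/3, -5/6, -5/7, 23/3} × (-22/9, 8/9]) ∪ ({-53/4, -4/3, -5/6, -5/36} × (ℚ ∩ (-23/7, 60)))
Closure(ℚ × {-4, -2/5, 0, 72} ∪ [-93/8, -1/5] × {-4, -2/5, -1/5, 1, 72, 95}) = (ℝ × {-4, -2/5, 0, 72}) ∪ ([-93/8, -1/5] × {-4, -2/5, -1/5, 1, 72, 95})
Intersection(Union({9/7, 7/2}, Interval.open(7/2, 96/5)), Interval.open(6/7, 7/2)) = {9/7}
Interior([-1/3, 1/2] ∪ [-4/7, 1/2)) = (-4/7, 1/2)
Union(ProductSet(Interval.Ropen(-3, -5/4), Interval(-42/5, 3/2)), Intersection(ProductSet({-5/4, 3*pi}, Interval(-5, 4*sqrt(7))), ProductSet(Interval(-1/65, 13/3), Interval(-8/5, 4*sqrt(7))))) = ProductSet(Interval.Ropen(-3, -5/4), Interval(-42/5, 3/2))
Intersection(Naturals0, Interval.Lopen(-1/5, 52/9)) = Range(0, 6, 1)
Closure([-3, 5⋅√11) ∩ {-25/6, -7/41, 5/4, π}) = {-7/41, 5/4, π}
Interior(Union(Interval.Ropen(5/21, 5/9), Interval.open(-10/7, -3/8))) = Union(Interval.open(-10/7, -3/8), Interval.open(5/21, 5/9))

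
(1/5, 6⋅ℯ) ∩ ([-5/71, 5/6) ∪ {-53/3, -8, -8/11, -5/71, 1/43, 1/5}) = (1/5, 5/6)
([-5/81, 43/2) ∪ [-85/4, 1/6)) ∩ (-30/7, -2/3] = (-30/7, -2/3]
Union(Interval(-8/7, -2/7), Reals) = Interval(-oo, oo)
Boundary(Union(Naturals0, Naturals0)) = Naturals0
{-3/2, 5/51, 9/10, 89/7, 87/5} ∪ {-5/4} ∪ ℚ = ℚ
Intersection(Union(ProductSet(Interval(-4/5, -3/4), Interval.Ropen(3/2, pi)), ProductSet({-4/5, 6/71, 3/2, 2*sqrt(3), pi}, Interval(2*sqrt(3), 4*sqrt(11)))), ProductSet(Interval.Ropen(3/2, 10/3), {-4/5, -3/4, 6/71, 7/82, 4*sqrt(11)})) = ProductSet({3/2, pi}, {4*sqrt(11)})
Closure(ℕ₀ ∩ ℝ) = ℕ₀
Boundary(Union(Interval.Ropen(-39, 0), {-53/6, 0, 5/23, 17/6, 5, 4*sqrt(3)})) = {-39, 0, 5/23, 17/6, 5, 4*sqrt(3)}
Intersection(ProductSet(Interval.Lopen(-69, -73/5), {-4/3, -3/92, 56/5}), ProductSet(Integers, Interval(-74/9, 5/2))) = ProductSet(Range(-68, -14, 1), {-4/3, -3/92})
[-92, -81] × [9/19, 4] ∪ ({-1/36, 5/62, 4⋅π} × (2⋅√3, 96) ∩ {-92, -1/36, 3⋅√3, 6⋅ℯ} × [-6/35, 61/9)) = ([-92, -81] × [9/19, 4]) ∪ ({-1/36} × (2⋅√3, 61/9))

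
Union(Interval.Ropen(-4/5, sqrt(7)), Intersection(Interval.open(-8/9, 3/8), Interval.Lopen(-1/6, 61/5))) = Interval.Ropen(-4/5, sqrt(7))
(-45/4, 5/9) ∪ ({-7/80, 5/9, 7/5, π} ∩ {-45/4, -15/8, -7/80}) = (-45/4, 5/9)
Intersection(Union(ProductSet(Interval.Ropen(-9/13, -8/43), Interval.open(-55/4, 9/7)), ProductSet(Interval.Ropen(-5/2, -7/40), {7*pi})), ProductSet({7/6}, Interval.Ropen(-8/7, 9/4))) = EmptySet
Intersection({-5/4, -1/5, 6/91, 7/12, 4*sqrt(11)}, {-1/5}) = {-1/5}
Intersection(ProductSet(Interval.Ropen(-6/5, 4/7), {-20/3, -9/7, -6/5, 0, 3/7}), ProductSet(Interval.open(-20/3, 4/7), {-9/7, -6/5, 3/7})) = ProductSet(Interval.Ropen(-6/5, 4/7), {-9/7, -6/5, 3/7})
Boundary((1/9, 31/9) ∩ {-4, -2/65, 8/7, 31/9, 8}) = {8/7}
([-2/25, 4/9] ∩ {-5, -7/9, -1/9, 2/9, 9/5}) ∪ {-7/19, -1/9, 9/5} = {-7/19, -1/9, 2/9, 9/5}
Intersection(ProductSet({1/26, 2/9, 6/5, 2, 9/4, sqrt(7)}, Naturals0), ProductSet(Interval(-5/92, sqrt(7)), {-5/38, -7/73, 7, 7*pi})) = ProductSet({1/26, 2/9, 6/5, 2, 9/4, sqrt(7)}, {7})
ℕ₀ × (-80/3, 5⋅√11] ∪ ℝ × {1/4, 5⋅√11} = (ℝ × {1/4, 5⋅√11}) ∪ (ℕ₀ × (-80/3, 5⋅√11])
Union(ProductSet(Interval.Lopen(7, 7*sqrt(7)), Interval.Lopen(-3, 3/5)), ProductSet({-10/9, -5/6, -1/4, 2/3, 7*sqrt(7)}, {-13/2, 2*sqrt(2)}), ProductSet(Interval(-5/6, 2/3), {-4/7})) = Union(ProductSet({-10/9, -5/6, -1/4, 2/3, 7*sqrt(7)}, {-13/2, 2*sqrt(2)}), ProductSet(Interval(-5/6, 2/3), {-4/7}), ProductSet(Interval.Lopen(7, 7*sqrt(7)), Interval.Lopen(-3, 3/5)))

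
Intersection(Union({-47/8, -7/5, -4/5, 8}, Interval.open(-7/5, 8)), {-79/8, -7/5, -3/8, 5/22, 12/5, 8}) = {-7/5, -3/8, 5/22, 12/5, 8}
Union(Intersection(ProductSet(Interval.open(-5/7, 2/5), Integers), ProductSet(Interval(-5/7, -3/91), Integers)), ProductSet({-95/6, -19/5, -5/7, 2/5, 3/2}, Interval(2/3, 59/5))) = Union(ProductSet({-95/6, -19/5, -5/7, 2/5, 3/2}, Interval(2/3, 59/5)), ProductSet(Interval.Lopen(-5/7, -3/91), Integers))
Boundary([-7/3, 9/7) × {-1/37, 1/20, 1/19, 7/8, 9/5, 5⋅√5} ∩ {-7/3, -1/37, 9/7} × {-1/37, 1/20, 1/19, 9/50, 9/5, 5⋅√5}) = {-7/3, -1/37} × {-1/37, 1/20, 1/19, 9/5, 5⋅√5}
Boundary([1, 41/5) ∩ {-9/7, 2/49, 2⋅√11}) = {2⋅√11}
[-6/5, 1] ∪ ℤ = ℤ ∪ [-6/5, 1]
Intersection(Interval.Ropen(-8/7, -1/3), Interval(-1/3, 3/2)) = EmptySet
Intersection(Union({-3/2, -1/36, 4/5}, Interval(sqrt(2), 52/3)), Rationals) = Union({-3/2, -1/36, 4/5}, Intersection(Interval(sqrt(2), 52/3), Rationals))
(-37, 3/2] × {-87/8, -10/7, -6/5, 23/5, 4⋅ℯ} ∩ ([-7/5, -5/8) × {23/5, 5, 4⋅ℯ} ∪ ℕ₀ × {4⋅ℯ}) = ({0, 1} × {4⋅ℯ}) ∪ ([-7/5, -5/8) × {23/5, 4⋅ℯ})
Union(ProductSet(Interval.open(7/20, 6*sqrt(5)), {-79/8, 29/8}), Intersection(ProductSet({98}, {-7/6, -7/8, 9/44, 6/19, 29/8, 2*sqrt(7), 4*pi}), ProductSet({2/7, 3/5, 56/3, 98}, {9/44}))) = Union(ProductSet({98}, {9/44}), ProductSet(Interval.open(7/20, 6*sqrt(5)), {-79/8, 29/8}))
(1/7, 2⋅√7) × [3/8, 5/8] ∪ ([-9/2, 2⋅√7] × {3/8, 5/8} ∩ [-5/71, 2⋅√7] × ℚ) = ([-5/71, 2⋅√7] × {3/8, 5/8}) ∪ ((1/7, 2⋅√7) × [3/8, 5/8])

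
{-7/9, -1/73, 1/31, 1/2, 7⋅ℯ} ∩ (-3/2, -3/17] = {-7/9}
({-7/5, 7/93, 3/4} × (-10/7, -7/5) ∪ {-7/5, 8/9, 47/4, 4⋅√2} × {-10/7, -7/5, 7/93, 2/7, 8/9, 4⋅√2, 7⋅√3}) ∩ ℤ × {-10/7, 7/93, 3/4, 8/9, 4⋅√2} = ∅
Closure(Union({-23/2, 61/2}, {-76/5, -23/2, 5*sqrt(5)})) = {-76/5, -23/2, 61/2, 5*sqrt(5)}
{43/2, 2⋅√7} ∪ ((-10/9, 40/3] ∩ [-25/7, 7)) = (-10/9, 7) ∪ {43/2}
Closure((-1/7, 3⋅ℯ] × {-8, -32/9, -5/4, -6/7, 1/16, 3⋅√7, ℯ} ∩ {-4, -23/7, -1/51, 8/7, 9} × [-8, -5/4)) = {-1/51, 8/7} × {-8, -32/9}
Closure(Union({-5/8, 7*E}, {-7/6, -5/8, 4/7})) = {-7/6, -5/8, 4/7, 7*E}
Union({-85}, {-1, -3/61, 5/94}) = {-85, -1, -3/61, 5/94}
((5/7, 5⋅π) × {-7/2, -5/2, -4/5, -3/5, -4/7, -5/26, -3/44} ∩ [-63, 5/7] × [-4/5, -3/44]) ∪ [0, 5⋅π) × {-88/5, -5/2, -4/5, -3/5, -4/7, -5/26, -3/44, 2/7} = [0, 5⋅π) × {-88/5, -5/2, -4/5, -3/5, -4/7, -5/26, -3/44, 2/7}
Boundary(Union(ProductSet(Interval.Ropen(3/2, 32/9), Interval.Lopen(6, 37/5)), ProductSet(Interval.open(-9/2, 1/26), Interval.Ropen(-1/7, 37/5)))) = Union(ProductSet({-9/2, 1/26}, Interval(-1/7, 37/5)), ProductSet({3/2, 32/9}, Interval(6, 37/5)), ProductSet(Interval(-9/2, 1/26), {-1/7, 37/5}), ProductSet(Interval(3/2, 32/9), {6, 37/5}))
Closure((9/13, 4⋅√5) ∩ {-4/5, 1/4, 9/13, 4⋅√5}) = ∅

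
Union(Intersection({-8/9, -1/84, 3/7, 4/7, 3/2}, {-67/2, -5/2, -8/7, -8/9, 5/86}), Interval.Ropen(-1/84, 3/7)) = Union({-8/9}, Interval.Ropen(-1/84, 3/7))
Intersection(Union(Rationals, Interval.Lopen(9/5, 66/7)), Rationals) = Union(Intersection(Interval(9/5, 66/7), Rationals), Rationals)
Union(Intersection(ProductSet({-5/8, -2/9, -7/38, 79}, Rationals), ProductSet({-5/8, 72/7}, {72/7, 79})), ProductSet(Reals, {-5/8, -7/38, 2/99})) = Union(ProductSet({-5/8}, {72/7, 79}), ProductSet(Reals, {-5/8, -7/38, 2/99}))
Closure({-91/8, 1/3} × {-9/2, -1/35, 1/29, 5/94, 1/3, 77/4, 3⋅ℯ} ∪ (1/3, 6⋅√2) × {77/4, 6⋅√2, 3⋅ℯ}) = ({-91/8, 1/3} × {-9/2, -1/35, 1/29, 5/94, 1/3, 77/4, 3⋅ℯ}) ∪ ([1/3, 6⋅√2] × {77/4, 6⋅√2, 3⋅ℯ})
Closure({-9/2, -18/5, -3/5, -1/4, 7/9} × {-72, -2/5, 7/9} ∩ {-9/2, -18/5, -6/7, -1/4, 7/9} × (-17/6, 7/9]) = {-9/2, -18/5, -1/4, 7/9} × {-2/5, 7/9}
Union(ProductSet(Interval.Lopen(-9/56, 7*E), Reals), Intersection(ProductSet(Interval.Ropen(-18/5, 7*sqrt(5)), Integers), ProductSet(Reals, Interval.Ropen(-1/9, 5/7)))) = Union(ProductSet(Interval.Ropen(-18/5, 7*sqrt(5)), Range(0, 1, 1)), ProductSet(Interval.Lopen(-9/56, 7*E), Reals))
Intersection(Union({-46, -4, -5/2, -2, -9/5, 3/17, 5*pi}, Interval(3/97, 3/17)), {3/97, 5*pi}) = {3/97, 5*pi}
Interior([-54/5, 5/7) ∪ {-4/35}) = (-54/5, 5/7)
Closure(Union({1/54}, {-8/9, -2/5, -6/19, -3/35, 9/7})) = {-8/9, -2/5, -6/19, -3/35, 1/54, 9/7}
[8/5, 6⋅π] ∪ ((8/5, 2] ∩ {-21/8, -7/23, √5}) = [8/5, 6⋅π]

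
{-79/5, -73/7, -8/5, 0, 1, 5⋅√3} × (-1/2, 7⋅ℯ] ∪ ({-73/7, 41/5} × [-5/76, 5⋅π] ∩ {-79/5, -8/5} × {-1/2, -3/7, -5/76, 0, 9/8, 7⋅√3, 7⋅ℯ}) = {-79/5, -73/7, -8/5, 0, 1, 5⋅√3} × (-1/2, 7⋅ℯ]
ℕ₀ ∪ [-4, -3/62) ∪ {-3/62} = [-4, -3/62] ∪ ℕ₀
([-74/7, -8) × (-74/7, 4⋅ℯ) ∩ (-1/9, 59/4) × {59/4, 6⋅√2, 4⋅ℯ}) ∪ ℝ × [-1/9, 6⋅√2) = ℝ × [-1/9, 6⋅√2)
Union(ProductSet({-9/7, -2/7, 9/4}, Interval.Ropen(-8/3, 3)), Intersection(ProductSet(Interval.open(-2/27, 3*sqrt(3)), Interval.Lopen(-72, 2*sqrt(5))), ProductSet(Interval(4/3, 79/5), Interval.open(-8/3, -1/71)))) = Union(ProductSet({-9/7, -2/7, 9/4}, Interval.Ropen(-8/3, 3)), ProductSet(Interval.Ropen(4/3, 3*sqrt(3)), Interval.open(-8/3, -1/71)))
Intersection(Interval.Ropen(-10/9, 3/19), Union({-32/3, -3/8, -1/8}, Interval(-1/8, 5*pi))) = Union({-3/8}, Interval.Ropen(-1/8, 3/19))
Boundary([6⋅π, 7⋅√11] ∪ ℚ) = (-∞, 6⋅π] ∪ [7⋅√11, ∞)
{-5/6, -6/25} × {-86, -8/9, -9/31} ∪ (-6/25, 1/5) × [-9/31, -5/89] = ({-5/6, -6/25} × {-86, -8/9, -9/31}) ∪ ((-6/25, 1/5) × [-9/31, -5/89])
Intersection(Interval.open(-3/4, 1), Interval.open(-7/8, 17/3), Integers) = Range(0, 1, 1)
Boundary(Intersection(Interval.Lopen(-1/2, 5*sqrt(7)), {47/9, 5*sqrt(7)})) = {47/9, 5*sqrt(7)}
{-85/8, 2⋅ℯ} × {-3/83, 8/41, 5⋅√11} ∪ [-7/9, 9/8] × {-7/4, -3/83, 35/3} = ([-7/9, 9/8] × {-7/4, -3/83, 35/3}) ∪ ({-85/8, 2⋅ℯ} × {-3/83, 8/41, 5⋅√11})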